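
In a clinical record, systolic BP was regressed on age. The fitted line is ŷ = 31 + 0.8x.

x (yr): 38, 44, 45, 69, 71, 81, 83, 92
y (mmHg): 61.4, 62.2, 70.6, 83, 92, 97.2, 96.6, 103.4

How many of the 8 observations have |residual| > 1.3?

5

x=38: ŷ = 31 + 0.8·38 = 61.4; e = 61.4 − 61.4 = 0
x=44: ŷ = 31 + 0.8·44 = 66.2; e = 62.2 − 66.2 = -4
x=45: ŷ = 31 + 0.8·45 = 67; e = 70.6 − 67 = 3.6
x=69: ŷ = 31 + 0.8·69 = 86.2; e = 83 − 86.2 = -3.2
x=71: ŷ = 31 + 0.8·71 = 87.8; e = 92 − 87.8 = 4.2
x=81: ŷ = 31 + 0.8·81 = 95.8; e = 97.2 − 95.8 = 1.4
x=83: ŷ = 31 + 0.8·83 = 97.4; e = 96.6 − 97.4 = -0.8
x=92: ŷ = 31 + 0.8·92 = 104.6; e = 103.4 − 104.6 = -1.2
|e| > 1.3: x=44 (|e|=4), x=45 (|e|=3.6), x=69 (|e|=3.2), x=71 (|e|=4.2), x=81 (|e|=1.4) → 5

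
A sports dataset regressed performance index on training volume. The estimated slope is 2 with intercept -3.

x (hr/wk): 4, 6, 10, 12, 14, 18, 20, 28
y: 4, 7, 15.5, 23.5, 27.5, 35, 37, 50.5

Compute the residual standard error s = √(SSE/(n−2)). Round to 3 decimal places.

s = 2.236

x=4: ŷ = -3 + 2·4 = 5; r = 4 − 5 = -1
x=6: ŷ = -3 + 2·6 = 9; r = 7 − 9 = -2
x=10: ŷ = -3 + 2·10 = 17; r = 15.5 − 17 = -1.5
x=12: ŷ = -3 + 2·12 = 21; r = 23.5 − 21 = 2.5
x=14: ŷ = -3 + 2·14 = 25; r = 27.5 − 25 = 2.5
x=18: ŷ = -3 + 2·18 = 33; r = 35 − 33 = 2
x=20: ŷ = -3 + 2·20 = 37; r = 37 − 37 = 0
x=28: ŷ = -3 + 2·28 = 53; r = 50.5 − 53 = -2.5
SSE = 1 + 4 + 2.25 + 6.25 + 6.25 + 4 + 0 + 6.25 = 30
s = √(30/6) = √5 ≈ 2.236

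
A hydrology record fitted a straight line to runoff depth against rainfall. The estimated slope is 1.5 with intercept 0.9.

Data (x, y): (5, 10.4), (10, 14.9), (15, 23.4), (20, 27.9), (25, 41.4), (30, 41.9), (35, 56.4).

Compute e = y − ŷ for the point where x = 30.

e = -4

ŷ = 0.9 + 1.5·30 = 45.9
e = 41.9 − 45.9 = -4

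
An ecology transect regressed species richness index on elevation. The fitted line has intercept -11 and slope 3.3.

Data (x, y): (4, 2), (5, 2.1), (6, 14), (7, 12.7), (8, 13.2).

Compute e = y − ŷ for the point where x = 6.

ŷ = -11 + 3.3·6 = 8.8
e = 14 − 8.8 = 5.2

e = 5.2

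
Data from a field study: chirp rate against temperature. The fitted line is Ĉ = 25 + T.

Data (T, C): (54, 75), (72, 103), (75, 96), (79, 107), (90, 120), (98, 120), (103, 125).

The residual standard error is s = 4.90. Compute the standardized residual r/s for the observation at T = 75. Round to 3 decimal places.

Ĉ = 25 + 75 = 100
r = 96 − 100 = -4
r/s = -4 / 4.90 = -0.816

-0.816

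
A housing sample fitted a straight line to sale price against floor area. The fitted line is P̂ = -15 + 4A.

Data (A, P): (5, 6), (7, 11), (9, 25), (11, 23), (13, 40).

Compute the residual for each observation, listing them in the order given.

1, -2, 4, -6, 3

A=5: P̂ = -15 + 4·5 = 5; r = 6 − 5 = 1
A=7: P̂ = -15 + 4·7 = 13; r = 11 − 13 = -2
A=9: P̂ = -15 + 4·9 = 21; r = 25 − 21 = 4
A=11: P̂ = -15 + 4·11 = 29; r = 23 − 29 = -6
A=13: P̂ = -15 + 4·13 = 37; r = 40 − 37 = 3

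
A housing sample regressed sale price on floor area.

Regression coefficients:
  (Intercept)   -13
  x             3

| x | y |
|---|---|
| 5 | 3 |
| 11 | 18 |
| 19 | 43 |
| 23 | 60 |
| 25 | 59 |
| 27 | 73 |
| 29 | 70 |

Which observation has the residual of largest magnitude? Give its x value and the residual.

x = 27, r = 5

x=5: ŷ = -13 + 3·5 = 2; r = 3 − 2 = 1
x=11: ŷ = -13 + 3·11 = 20; r = 18 − 20 = -2
x=19: ŷ = -13 + 3·19 = 44; r = 43 − 44 = -1
x=23: ŷ = -13 + 3·23 = 56; r = 60 − 56 = 4
x=25: ŷ = -13 + 3·25 = 62; r = 59 − 62 = -3
x=27: ŷ = -13 + 3·27 = 68; r = 73 − 68 = 5
x=29: ŷ = -13 + 3·29 = 74; r = 70 − 74 = -4
Largest |r| is 5 at x = 27, residual 5.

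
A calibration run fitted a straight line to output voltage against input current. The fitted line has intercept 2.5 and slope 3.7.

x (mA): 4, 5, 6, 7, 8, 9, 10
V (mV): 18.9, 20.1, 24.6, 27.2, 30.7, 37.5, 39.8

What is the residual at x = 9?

e = 1.7

ŷ = 2.5 + 3.7·9 = 35.8
e = 37.5 − 35.8 = 1.7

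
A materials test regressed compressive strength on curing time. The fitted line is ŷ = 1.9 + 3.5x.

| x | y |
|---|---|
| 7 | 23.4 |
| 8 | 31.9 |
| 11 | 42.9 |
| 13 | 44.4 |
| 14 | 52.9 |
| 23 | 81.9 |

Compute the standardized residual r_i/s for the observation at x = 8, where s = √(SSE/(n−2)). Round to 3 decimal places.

0.702

x=7: ŷ = 1.9 + 3.5·7 = 26.4; r = 23.4 − 26.4 = -3
x=8: ŷ = 1.9 + 3.5·8 = 29.9; r = 31.9 − 29.9 = 2
x=11: ŷ = 1.9 + 3.5·11 = 40.4; r = 42.9 − 40.4 = 2.5
x=13: ŷ = 1.9 + 3.5·13 = 47.4; r = 44.4 − 47.4 = -3
x=14: ŷ = 1.9 + 3.5·14 = 50.9; r = 52.9 − 50.9 = 2
x=23: ŷ = 1.9 + 3.5·23 = 82.4; r = 81.9 − 82.4 = -0.5
SSE = 9 + 4 + 6.25 + 9 + 4 + 0.25 = 32.5
s = √(32.5/4) = 2.85044
r/s = 2 / 2.85044 = 0.702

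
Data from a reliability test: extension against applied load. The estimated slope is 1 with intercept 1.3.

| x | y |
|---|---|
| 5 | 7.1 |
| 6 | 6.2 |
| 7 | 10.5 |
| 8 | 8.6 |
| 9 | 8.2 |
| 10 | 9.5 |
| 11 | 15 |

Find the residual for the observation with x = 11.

r = 2.7

ŷ = 1.3 + 11 = 12.3
r = 15 − 12.3 = 2.7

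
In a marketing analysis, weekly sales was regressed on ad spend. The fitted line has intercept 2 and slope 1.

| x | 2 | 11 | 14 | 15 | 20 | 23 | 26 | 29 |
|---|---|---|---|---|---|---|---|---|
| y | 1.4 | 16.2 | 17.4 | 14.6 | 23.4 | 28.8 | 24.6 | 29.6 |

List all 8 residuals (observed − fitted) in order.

x=2: ŷ = 2 + 2 = 4; e = 1.4 − 4 = -2.6
x=11: ŷ = 2 + 11 = 13; e = 16.2 − 13 = 3.2
x=14: ŷ = 2 + 14 = 16; e = 17.4 − 16 = 1.4
x=15: ŷ = 2 + 15 = 17; e = 14.6 − 17 = -2.4
x=20: ŷ = 2 + 20 = 22; e = 23.4 − 22 = 1.4
x=23: ŷ = 2 + 23 = 25; e = 28.8 − 25 = 3.8
x=26: ŷ = 2 + 26 = 28; e = 24.6 − 28 = -3.4
x=29: ŷ = 2 + 29 = 31; e = 29.6 − 31 = -1.4

-2.6, 3.2, 1.4, -2.4, 1.4, 3.8, -3.4, -1.4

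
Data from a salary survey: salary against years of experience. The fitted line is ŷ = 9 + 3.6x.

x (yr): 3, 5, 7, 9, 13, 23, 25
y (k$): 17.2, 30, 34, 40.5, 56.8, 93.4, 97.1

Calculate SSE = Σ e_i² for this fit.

SSE = 23.78

x=3: ŷ = 9 + 3.6·3 = 19.8; e = 17.2 − 19.8 = -2.6
x=5: ŷ = 9 + 3.6·5 = 27; e = 30 − 27 = 3
x=7: ŷ = 9 + 3.6·7 = 34.2; e = 34 − 34.2 = -0.2
x=9: ŷ = 9 + 3.6·9 = 41.4; e = 40.5 − 41.4 = -0.9
x=13: ŷ = 9 + 3.6·13 = 55.8; e = 56.8 − 55.8 = 1
x=23: ŷ = 9 + 3.6·23 = 91.8; e = 93.4 − 91.8 = 1.6
x=25: ŷ = 9 + 3.6·25 = 99; e = 97.1 − 99 = -1.9
SSE = 6.76 + 9 + 0.04 + 0.81 + 1 + 2.56 + 3.61 = 23.78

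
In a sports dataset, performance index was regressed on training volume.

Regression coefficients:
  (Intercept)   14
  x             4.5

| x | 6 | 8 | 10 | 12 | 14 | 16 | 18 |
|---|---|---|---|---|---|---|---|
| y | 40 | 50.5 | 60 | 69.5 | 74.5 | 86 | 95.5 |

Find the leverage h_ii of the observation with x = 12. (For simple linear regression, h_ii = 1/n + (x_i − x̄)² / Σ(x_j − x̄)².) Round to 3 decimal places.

h = 0.143

x̄ = (6 + 8 + 10 + 12 + 14 + 16 + 18)/7 = 12
Σ(x − x̄)² = 36 + 16 + 4 + 0 + 4 + 16 + 36 = 112
h = 1/7 + (0)²/112 = 0.142857 + 0 = 0.143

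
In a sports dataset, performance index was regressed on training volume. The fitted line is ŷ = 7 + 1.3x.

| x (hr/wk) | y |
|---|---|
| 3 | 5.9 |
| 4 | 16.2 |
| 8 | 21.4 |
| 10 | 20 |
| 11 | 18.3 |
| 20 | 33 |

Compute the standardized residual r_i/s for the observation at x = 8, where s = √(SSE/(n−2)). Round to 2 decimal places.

0.98

x=3: ŷ = 7 + 1.3·3 = 10.9; r = 5.9 − 10.9 = -5
x=4: ŷ = 7 + 1.3·4 = 12.2; r = 16.2 − 12.2 = 4
x=8: ŷ = 7 + 1.3·8 = 17.4; r = 21.4 − 17.4 = 4
x=10: ŷ = 7 + 1.3·10 = 20; r = 20 − 20 = 0
x=11: ŷ = 7 + 1.3·11 = 21.3; r = 18.3 − 21.3 = -3
x=20: ŷ = 7 + 1.3·20 = 33; r = 33 − 33 = 0
SSE = 25 + 16 + 16 + 0 + 9 + 0 = 66
s = √(66/4) = 4.06202
r/s = 4 / 4.06202 = 0.98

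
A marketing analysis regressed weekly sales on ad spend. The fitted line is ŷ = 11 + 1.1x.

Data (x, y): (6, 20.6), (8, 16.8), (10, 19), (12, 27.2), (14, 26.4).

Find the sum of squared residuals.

x=6: ŷ = 11 + 1.1·6 = 17.6; r = 20.6 − 17.6 = 3
x=8: ŷ = 11 + 1.1·8 = 19.8; r = 16.8 − 19.8 = -3
x=10: ŷ = 11 + 1.1·10 = 22; r = 19 − 22 = -3
x=12: ŷ = 11 + 1.1·12 = 24.2; r = 27.2 − 24.2 = 3
x=14: ŷ = 11 + 1.1·14 = 26.4; r = 26.4 − 26.4 = 0
SSE = 9 + 9 + 9 + 9 + 0 = 36

SSE = 36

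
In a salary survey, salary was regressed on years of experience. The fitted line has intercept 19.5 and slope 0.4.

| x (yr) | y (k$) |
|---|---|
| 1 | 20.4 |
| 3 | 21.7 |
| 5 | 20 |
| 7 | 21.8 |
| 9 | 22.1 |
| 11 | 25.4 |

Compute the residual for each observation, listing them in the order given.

0.5, 1, -1.5, -0.5, -1, 1.5

x=1: ŷ = 19.5 + 0.4·1 = 19.9; r = 20.4 − 19.9 = 0.5
x=3: ŷ = 19.5 + 0.4·3 = 20.7; r = 21.7 − 20.7 = 1
x=5: ŷ = 19.5 + 0.4·5 = 21.5; r = 20 − 21.5 = -1.5
x=7: ŷ = 19.5 + 0.4·7 = 22.3; r = 21.8 − 22.3 = -0.5
x=9: ŷ = 19.5 + 0.4·9 = 23.1; r = 22.1 − 23.1 = -1
x=11: ŷ = 19.5 + 0.4·11 = 23.9; r = 25.4 − 23.9 = 1.5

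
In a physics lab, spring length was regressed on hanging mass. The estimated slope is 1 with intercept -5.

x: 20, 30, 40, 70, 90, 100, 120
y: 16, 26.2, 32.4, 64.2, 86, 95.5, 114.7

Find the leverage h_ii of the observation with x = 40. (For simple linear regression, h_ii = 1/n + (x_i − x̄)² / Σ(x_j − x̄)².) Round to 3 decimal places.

h = 0.227

x̄ = (20 + 30 + 40 + 70 + 90 + 100 + 120)/7 = 67.1429
Σ(x − x̄)² = 2222.45 + 1379.59 + 736.735 + 8.16327 + 522.449 + 1079.59 + 2793.88 = 8742.86
h = 1/7 + (-27.1429)²/8742.86 = 0.142857 + 0.084267 = 0.227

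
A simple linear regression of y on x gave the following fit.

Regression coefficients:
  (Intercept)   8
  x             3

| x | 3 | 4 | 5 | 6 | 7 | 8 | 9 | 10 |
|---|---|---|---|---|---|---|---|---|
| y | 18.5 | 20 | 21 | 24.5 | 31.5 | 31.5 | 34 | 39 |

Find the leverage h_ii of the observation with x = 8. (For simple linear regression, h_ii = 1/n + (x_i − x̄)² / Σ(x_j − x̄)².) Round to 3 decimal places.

h = 0.179

x̄ = (3 + 4 + 5 + 6 + 7 + 8 + 9 + 10)/8 = 6.5
Σ(x − x̄)² = 12.25 + 6.25 + 2.25 + 0.25 + 0.25 + 2.25 + 6.25 + 12.25 = 42
h = 1/8 + (1.5)²/42 = 0.125 + 0.0535714 = 0.179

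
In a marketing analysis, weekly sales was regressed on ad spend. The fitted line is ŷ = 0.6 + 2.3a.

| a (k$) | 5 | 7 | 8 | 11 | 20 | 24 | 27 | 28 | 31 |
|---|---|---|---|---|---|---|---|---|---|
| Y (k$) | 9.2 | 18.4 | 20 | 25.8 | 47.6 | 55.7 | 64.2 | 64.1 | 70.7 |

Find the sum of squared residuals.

SSE = 17.82

a=5: ŷ = 0.6 + 2.3·5 = 12.1; r = 9.2 − 12.1 = -2.9
a=7: ŷ = 0.6 + 2.3·7 = 16.7; r = 18.4 − 16.7 = 1.7
a=8: ŷ = 0.6 + 2.3·8 = 19; r = 20 − 19 = 1
a=11: ŷ = 0.6 + 2.3·11 = 25.9; r = 25.8 − 25.9 = -0.1
a=20: ŷ = 0.6 + 2.3·20 = 46.6; r = 47.6 − 46.6 = 1
a=24: ŷ = 0.6 + 2.3·24 = 55.8; r = 55.7 − 55.8 = -0.1
a=27: ŷ = 0.6 + 2.3·27 = 62.7; r = 64.2 − 62.7 = 1.5
a=28: ŷ = 0.6 + 2.3·28 = 65; r = 64.1 − 65 = -0.9
a=31: ŷ = 0.6 + 2.3·31 = 71.9; r = 70.7 − 71.9 = -1.2
SSE = 8.41 + 2.89 + 1 + 0.01 + 1 + 0.01 + 2.25 + 0.81 + 1.44 = 17.82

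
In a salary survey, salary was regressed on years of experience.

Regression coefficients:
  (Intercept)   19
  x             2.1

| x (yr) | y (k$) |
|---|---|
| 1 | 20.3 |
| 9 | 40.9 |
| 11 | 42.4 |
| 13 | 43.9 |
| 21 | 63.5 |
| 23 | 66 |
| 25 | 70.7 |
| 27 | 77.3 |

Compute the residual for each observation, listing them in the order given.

x=1: ŷ = 19 + 2.1·1 = 21.1; r = 20.3 − 21.1 = -0.8
x=9: ŷ = 19 + 2.1·9 = 37.9; r = 40.9 − 37.9 = 3
x=11: ŷ = 19 + 2.1·11 = 42.1; r = 42.4 − 42.1 = 0.3
x=13: ŷ = 19 + 2.1·13 = 46.3; r = 43.9 − 46.3 = -2.4
x=21: ŷ = 19 + 2.1·21 = 63.1; r = 63.5 − 63.1 = 0.4
x=23: ŷ = 19 + 2.1·23 = 67.3; r = 66 − 67.3 = -1.3
x=25: ŷ = 19 + 2.1·25 = 71.5; r = 70.7 − 71.5 = -0.8
x=27: ŷ = 19 + 2.1·27 = 75.7; r = 77.3 − 75.7 = 1.6

-0.8, 3, 0.3, -2.4, 0.4, -1.3, -0.8, 1.6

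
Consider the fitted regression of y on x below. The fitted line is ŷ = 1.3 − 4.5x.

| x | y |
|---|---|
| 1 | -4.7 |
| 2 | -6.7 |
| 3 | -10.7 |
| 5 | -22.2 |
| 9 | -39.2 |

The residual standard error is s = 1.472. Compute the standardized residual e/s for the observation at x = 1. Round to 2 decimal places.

-1.02

ŷ = 1.3 − 4.5·1 = -3.2
e = -4.7 − (-3.2) = -1.5
e/s = -1.5 / 1.472 = -1.02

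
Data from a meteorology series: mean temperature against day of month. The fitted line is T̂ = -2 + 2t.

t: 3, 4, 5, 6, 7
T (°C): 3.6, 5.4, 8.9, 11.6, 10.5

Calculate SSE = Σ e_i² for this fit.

t=3: T̂ = -2 + 2·3 = 4; e = 3.6 − 4 = -0.4
t=4: T̂ = -2 + 2·4 = 6; e = 5.4 − 6 = -0.6
t=5: T̂ = -2 + 2·5 = 8; e = 8.9 − 8 = 0.9
t=6: T̂ = -2 + 2·6 = 10; e = 11.6 − 10 = 1.6
t=7: T̂ = -2 + 2·7 = 12; e = 10.5 − 12 = -1.5
SSE = 0.16 + 0.36 + 0.81 + 2.56 + 2.25 = 6.14

SSE = 6.14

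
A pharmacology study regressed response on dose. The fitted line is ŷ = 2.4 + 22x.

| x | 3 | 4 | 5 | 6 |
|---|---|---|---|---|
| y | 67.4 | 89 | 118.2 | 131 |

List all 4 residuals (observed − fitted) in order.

x=3: ŷ = 2.4 + 22·3 = 68.4; r = 67.4 − 68.4 = -1
x=4: ŷ = 2.4 + 22·4 = 90.4; r = 89 − 90.4 = -1.4
x=5: ŷ = 2.4 + 22·5 = 112.4; r = 118.2 − 112.4 = 5.8
x=6: ŷ = 2.4 + 22·6 = 134.4; r = 131 − 134.4 = -3.4

-1, -1.4, 5.8, -3.4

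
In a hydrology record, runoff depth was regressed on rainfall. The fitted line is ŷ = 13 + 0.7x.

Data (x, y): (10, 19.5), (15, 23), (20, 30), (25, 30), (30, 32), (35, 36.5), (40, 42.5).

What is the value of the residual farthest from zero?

r = 3

x=10: ŷ = 13 + 0.7·10 = 20; r = 19.5 − 20 = -0.5
x=15: ŷ = 13 + 0.7·15 = 23.5; r = 23 − 23.5 = -0.5
x=20: ŷ = 13 + 0.7·20 = 27; r = 30 − 27 = 3
x=25: ŷ = 13 + 0.7·25 = 30.5; r = 30 − 30.5 = -0.5
x=30: ŷ = 13 + 0.7·30 = 34; r = 32 − 34 = -2
x=35: ŷ = 13 + 0.7·35 = 37.5; r = 36.5 − 37.5 = -1
x=40: ŷ = 13 + 0.7·40 = 41; r = 42.5 − 41 = 1.5
Largest |r| is 3 at x = 20, residual 3.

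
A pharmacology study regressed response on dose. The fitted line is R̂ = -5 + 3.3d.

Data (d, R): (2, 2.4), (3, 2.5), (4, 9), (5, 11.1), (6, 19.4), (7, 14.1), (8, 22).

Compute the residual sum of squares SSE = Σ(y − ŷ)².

d=2: R̂ = -5 + 3.3·2 = 1.6; e = 2.4 − 1.6 = 0.8
d=3: R̂ = -5 + 3.3·3 = 4.9; e = 2.5 − 4.9 = -2.4
d=4: R̂ = -5 + 3.3·4 = 8.2; e = 9 − 8.2 = 0.8
d=5: R̂ = -5 + 3.3·5 = 11.5; e = 11.1 − 11.5 = -0.4
d=6: R̂ = -5 + 3.3·6 = 14.8; e = 19.4 − 14.8 = 4.6
d=7: R̂ = -5 + 3.3·7 = 18.1; e = 14.1 − 18.1 = -4
d=8: R̂ = -5 + 3.3·8 = 21.4; e = 22 − 21.4 = 0.6
SSE = 0.64 + 5.76 + 0.64 + 0.16 + 21.16 + 16 + 0.36 = 44.72

SSE = 44.72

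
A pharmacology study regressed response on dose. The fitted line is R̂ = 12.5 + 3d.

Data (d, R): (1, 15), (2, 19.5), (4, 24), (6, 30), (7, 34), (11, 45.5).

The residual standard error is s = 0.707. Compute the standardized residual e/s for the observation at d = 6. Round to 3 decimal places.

-0.707

R̂ = 12.5 + 3·6 = 30.5
e = 30 − 30.5 = -0.5
e/s = -0.5 / 0.707 = -0.707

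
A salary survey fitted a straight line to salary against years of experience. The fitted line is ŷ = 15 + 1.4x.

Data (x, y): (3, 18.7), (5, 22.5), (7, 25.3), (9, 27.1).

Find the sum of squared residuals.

x=3: ŷ = 15 + 1.4·3 = 19.2; e = 18.7 − 19.2 = -0.5
x=5: ŷ = 15 + 1.4·5 = 22; e = 22.5 − 22 = 0.5
x=7: ŷ = 15 + 1.4·7 = 24.8; e = 25.3 − 24.8 = 0.5
x=9: ŷ = 15 + 1.4·9 = 27.6; e = 27.1 − 27.6 = -0.5
SSE = 0.25 + 0.25 + 0.25 + 0.25 = 1

SSE = 1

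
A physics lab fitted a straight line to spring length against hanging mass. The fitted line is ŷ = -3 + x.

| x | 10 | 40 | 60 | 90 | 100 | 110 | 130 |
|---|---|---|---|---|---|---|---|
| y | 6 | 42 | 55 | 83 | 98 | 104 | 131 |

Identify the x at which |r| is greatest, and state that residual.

x = 40, r = 5

x=10: ŷ = -3 + 10 = 7; r = 6 − 7 = -1
x=40: ŷ = -3 + 40 = 37; r = 42 − 37 = 5
x=60: ŷ = -3 + 60 = 57; r = 55 − 57 = -2
x=90: ŷ = -3 + 90 = 87; r = 83 − 87 = -4
x=100: ŷ = -3 + 100 = 97; r = 98 − 97 = 1
x=110: ŷ = -3 + 110 = 107; r = 104 − 107 = -3
x=130: ŷ = -3 + 130 = 127; r = 131 − 127 = 4
Largest |r| is 5 at x = 40, residual 5.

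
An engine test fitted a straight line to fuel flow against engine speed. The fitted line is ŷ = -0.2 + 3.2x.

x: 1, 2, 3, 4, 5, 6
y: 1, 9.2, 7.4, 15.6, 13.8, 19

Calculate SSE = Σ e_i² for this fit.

SSE = 30

x=1: ŷ = -0.2 + 3.2·1 = 3; e = 1 − 3 = -2
x=2: ŷ = -0.2 + 3.2·2 = 6.2; e = 9.2 − 6.2 = 3
x=3: ŷ = -0.2 + 3.2·3 = 9.4; e = 7.4 − 9.4 = -2
x=4: ŷ = -0.2 + 3.2·4 = 12.6; e = 15.6 − 12.6 = 3
x=5: ŷ = -0.2 + 3.2·5 = 15.8; e = 13.8 − 15.8 = -2
x=6: ŷ = -0.2 + 3.2·6 = 19; e = 19 − 19 = 0
SSE = 4 + 9 + 4 + 9 + 4 + 0 = 30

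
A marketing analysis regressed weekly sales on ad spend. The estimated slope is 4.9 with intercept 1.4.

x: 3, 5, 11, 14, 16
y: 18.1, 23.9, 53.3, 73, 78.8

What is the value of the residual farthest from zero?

e = 3

x=3: ŷ = 1.4 + 4.9·3 = 16.1; e = 18.1 − 16.1 = 2
x=5: ŷ = 1.4 + 4.9·5 = 25.9; e = 23.9 − 25.9 = -2
x=11: ŷ = 1.4 + 4.9·11 = 55.3; e = 53.3 − 55.3 = -2
x=14: ŷ = 1.4 + 4.9·14 = 70; e = 73 − 70 = 3
x=16: ŷ = 1.4 + 4.9·16 = 79.8; e = 78.8 − 79.8 = -1
Largest |e| is 3 at x = 14, residual 3.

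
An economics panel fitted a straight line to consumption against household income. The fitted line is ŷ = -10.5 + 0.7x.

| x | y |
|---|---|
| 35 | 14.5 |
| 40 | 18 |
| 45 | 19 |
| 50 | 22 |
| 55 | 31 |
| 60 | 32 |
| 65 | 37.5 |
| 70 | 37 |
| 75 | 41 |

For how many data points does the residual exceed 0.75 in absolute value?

x=35: ŷ = -10.5 + 0.7·35 = 14; r = 14.5 − 14 = 0.5
x=40: ŷ = -10.5 + 0.7·40 = 17.5; r = 18 − 17.5 = 0.5
x=45: ŷ = -10.5 + 0.7·45 = 21; r = 19 − 21 = -2
x=50: ŷ = -10.5 + 0.7·50 = 24.5; r = 22 − 24.5 = -2.5
x=55: ŷ = -10.5 + 0.7·55 = 28; r = 31 − 28 = 3
x=60: ŷ = -10.5 + 0.7·60 = 31.5; r = 32 − 31.5 = 0.5
x=65: ŷ = -10.5 + 0.7·65 = 35; r = 37.5 − 35 = 2.5
x=70: ŷ = -10.5 + 0.7·70 = 38.5; r = 37 − 38.5 = -1.5
x=75: ŷ = -10.5 + 0.7·75 = 42; r = 41 − 42 = -1
|r| > 0.75: x=45 (|r|=2), x=50 (|r|=2.5), x=55 (|r|=3), x=65 (|r|=2.5), x=70 (|r|=1.5), x=75 (|r|=1) → 6

6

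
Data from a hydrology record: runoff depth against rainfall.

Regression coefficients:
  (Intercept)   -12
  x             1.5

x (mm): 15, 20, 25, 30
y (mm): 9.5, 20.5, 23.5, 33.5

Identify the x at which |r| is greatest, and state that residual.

x=15: ŷ = -12 + 1.5·15 = 10.5; r = 9.5 − 10.5 = -1
x=20: ŷ = -12 + 1.5·20 = 18; r = 20.5 − 18 = 2.5
x=25: ŷ = -12 + 1.5·25 = 25.5; r = 23.5 − 25.5 = -2
x=30: ŷ = -12 + 1.5·30 = 33; r = 33.5 − 33 = 0.5
Largest |r| is 2.5 at x = 20, residual 2.5.

x = 20, r = 2.5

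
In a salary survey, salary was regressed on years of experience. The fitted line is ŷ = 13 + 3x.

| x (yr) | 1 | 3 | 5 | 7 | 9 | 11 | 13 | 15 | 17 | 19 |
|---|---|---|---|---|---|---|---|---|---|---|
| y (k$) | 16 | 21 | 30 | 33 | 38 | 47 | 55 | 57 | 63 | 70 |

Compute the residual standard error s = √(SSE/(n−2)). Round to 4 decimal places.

s = 1.6583

x=1: ŷ = 13 + 3·1 = 16; r = 16 − 16 = 0
x=3: ŷ = 13 + 3·3 = 22; r = 21 − 22 = -1
x=5: ŷ = 13 + 3·5 = 28; r = 30 − 28 = 2
x=7: ŷ = 13 + 3·7 = 34; r = 33 − 34 = -1
x=9: ŷ = 13 + 3·9 = 40; r = 38 − 40 = -2
x=11: ŷ = 13 + 3·11 = 46; r = 47 − 46 = 1
x=13: ŷ = 13 + 3·13 = 52; r = 55 − 52 = 3
x=15: ŷ = 13 + 3·15 = 58; r = 57 − 58 = -1
x=17: ŷ = 13 + 3·17 = 64; r = 63 − 64 = -1
x=19: ŷ = 13 + 3·19 = 70; r = 70 − 70 = 0
SSE = 0 + 1 + 4 + 1 + 4 + 1 + 9 + 1 + 1 + 0 = 22
s = √(22/8) = √2.75 ≈ 1.6583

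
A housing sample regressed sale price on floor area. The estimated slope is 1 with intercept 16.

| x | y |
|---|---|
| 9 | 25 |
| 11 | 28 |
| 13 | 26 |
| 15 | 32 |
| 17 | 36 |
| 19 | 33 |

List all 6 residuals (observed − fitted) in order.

x=9: ŷ = 16 + 9 = 25; r = 25 − 25 = 0
x=11: ŷ = 16 + 11 = 27; r = 28 − 27 = 1
x=13: ŷ = 16 + 13 = 29; r = 26 − 29 = -3
x=15: ŷ = 16 + 15 = 31; r = 32 − 31 = 1
x=17: ŷ = 16 + 17 = 33; r = 36 − 33 = 3
x=19: ŷ = 16 + 19 = 35; r = 33 − 35 = -2

0, 1, -3, 1, 3, -2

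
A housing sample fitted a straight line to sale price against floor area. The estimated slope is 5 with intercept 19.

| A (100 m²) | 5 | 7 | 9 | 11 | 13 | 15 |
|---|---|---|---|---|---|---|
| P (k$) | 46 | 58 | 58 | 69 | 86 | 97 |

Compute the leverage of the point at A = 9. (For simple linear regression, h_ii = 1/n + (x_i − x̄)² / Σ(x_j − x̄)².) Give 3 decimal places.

Ā = (5 + 7 + 9 + 11 + 13 + 15)/6 = 10
Σ(A − Ā)² = 25 + 9 + 1 + 1 + 9 + 25 = 70
h = 1/6 + (-1)²/70 = 0.166667 + 0.0142857 = 0.181

h = 0.181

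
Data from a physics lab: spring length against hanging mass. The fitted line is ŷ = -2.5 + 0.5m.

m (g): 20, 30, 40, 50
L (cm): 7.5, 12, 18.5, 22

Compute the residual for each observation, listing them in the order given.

m=20: ŷ = -2.5 + 0.5·20 = 7.5; e = 7.5 − 7.5 = 0
m=30: ŷ = -2.5 + 0.5·30 = 12.5; e = 12 − 12.5 = -0.5
m=40: ŷ = -2.5 + 0.5·40 = 17.5; e = 18.5 − 17.5 = 1
m=50: ŷ = -2.5 + 0.5·50 = 22.5; e = 22 − 22.5 = -0.5

0, -0.5, 1, -0.5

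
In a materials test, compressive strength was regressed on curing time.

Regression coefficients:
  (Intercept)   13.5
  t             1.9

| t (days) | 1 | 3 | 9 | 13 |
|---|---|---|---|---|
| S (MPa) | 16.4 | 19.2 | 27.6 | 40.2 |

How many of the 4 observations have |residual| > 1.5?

2

t=1: ŷ = 13.5 + 1.9·1 = 15.4; e = 16.4 − 15.4 = 1
t=3: ŷ = 13.5 + 1.9·3 = 19.2; e = 19.2 − 19.2 = 0
t=9: ŷ = 13.5 + 1.9·9 = 30.6; e = 27.6 − 30.6 = -3
t=13: ŷ = 13.5 + 1.9·13 = 38.2; e = 40.2 − 38.2 = 2
|e| > 1.5: t=9 (|e|=3), t=13 (|e|=2) → 2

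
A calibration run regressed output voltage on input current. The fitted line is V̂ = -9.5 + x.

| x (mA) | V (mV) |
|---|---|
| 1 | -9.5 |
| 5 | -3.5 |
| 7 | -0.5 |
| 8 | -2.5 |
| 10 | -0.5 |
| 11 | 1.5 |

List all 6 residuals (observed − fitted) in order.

-1, 1, 2, -1, -1, 0

x=1: V̂ = -9.5 + 1 = -8.5; r = -9.5 − (-8.5) = -1
x=5: V̂ = -9.5 + 5 = -4.5; r = -3.5 − (-4.5) = 1
x=7: V̂ = -9.5 + 7 = -2.5; r = -0.5 − (-2.5) = 2
x=8: V̂ = -9.5 + 8 = -1.5; r = -2.5 − (-1.5) = -1
x=10: V̂ = -9.5 + 10 = 0.5; r = -0.5 − 0.5 = -1
x=11: V̂ = -9.5 + 11 = 1.5; r = 1.5 − 1.5 = 0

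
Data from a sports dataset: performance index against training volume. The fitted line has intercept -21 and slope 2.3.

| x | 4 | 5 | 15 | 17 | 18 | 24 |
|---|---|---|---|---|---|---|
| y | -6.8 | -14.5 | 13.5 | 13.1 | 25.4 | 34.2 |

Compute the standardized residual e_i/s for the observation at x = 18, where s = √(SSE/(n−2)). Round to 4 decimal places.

x=4: ŷ = -21 + 2.3·4 = -11.8; e = -6.8 − (-11.8) = 5
x=5: ŷ = -21 + 2.3·5 = -9.5; e = -14.5 − (-9.5) = -5
x=15: ŷ = -21 + 2.3·15 = 13.5; e = 13.5 − 13.5 = 0
x=17: ŷ = -21 + 2.3·17 = 18.1; e = 13.1 − 18.1 = -5
x=18: ŷ = -21 + 2.3·18 = 20.4; e = 25.4 − 20.4 = 5
x=24: ŷ = -21 + 2.3·24 = 34.2; e = 34.2 − 34.2 = 0
SSE = 25 + 25 + 0 + 25 + 25 + 0 = 100
s = √(100/4) = 5
e/s = 5 / 5 = 1.0000

1.0000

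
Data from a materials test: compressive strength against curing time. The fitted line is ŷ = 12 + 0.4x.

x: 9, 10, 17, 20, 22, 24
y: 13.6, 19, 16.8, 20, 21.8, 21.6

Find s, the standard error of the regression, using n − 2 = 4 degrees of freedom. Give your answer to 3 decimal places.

s = 2.121

x=9: ŷ = 12 + 0.4·9 = 15.6; e = 13.6 − 15.6 = -2
x=10: ŷ = 12 + 0.4·10 = 16; e = 19 − 16 = 3
x=17: ŷ = 12 + 0.4·17 = 18.8; e = 16.8 − 18.8 = -2
x=20: ŷ = 12 + 0.4·20 = 20; e = 20 − 20 = 0
x=22: ŷ = 12 + 0.4·22 = 20.8; e = 21.8 − 20.8 = 1
x=24: ŷ = 12 + 0.4·24 = 21.6; e = 21.6 − 21.6 = 0
SSE = 4 + 9 + 4 + 0 + 1 + 0 = 18
s = √(18/4) = √4.5 ≈ 2.121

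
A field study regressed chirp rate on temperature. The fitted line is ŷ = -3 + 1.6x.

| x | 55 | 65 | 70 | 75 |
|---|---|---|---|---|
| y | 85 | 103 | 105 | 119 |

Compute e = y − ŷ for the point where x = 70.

ŷ = -3 + 1.6·70 = 109
e = 105 − 109 = -4

e = -4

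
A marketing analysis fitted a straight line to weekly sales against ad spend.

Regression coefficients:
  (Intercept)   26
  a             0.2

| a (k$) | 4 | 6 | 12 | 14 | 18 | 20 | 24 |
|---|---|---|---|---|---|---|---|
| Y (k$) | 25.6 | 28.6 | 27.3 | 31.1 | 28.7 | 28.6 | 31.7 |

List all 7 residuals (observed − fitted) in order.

-1.2, 1.4, -1.1, 2.3, -0.9, -1.4, 0.9

a=4: Ŷ = 26 + 0.2·4 = 26.8; e = 25.6 − 26.8 = -1.2
a=6: Ŷ = 26 + 0.2·6 = 27.2; e = 28.6 − 27.2 = 1.4
a=12: Ŷ = 26 + 0.2·12 = 28.4; e = 27.3 − 28.4 = -1.1
a=14: Ŷ = 26 + 0.2·14 = 28.8; e = 31.1 − 28.8 = 2.3
a=18: Ŷ = 26 + 0.2·18 = 29.6; e = 28.7 − 29.6 = -0.9
a=20: Ŷ = 26 + 0.2·20 = 30; e = 28.6 − 30 = -1.4
a=24: Ŷ = 26 + 0.2·24 = 30.8; e = 31.7 − 30.8 = 0.9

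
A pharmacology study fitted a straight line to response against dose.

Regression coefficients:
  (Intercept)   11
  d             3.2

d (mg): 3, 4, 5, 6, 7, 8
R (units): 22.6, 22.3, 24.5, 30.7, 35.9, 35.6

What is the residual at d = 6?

R̂ = 11 + 3.2·6 = 30.2
e = 30.7 − 30.2 = 0.5

e = 0.5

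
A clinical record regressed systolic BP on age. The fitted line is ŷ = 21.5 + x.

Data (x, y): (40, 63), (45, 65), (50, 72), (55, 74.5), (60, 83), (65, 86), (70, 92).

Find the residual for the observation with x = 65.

ŷ = 21.5 + 65 = 86.5
r = 86 − 86.5 = -0.5

r = -0.5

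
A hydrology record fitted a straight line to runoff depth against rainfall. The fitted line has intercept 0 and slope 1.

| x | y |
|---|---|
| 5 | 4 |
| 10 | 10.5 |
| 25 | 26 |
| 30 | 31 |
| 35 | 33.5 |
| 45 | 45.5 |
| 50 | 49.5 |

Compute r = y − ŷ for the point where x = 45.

r = 0.5

ŷ = 45 = 45
r = 45.5 − 45 = 0.5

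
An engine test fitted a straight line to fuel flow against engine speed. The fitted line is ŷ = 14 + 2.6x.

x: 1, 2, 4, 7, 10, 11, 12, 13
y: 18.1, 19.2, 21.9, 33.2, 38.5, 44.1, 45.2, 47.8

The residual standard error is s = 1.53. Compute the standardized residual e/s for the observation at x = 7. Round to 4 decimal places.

0.6536

ŷ = 14 + 2.6·7 = 32.2
e = 33.2 − 32.2 = 1
e/s = 1 / 1.53 = 0.6536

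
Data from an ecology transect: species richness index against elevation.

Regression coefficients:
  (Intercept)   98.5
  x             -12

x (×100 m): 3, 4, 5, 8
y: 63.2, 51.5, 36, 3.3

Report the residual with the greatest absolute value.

e = -2.5

x=3: ŷ = 98.5 − 12·3 = 62.5; e = 63.2 − 62.5 = 0.7
x=4: ŷ = 98.5 − 12·4 = 50.5; e = 51.5 − 50.5 = 1
x=5: ŷ = 98.5 − 12·5 = 38.5; e = 36 − 38.5 = -2.5
x=8: ŷ = 98.5 − 12·8 = 2.5; e = 3.3 − 2.5 = 0.8
Largest |e| is 2.5 at x = 5, residual -2.5.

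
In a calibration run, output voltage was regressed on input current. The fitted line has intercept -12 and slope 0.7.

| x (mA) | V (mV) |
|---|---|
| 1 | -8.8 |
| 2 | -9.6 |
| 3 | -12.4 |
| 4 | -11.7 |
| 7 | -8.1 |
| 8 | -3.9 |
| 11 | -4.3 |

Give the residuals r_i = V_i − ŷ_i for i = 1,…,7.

2.5, 1, -2.5, -2.5, -1, 2.5, 0

x=1: ŷ = -12 + 0.7·1 = -11.3; r = -8.8 − (-11.3) = 2.5
x=2: ŷ = -12 + 0.7·2 = -10.6; r = -9.6 − (-10.6) = 1
x=3: ŷ = -12 + 0.7·3 = -9.9; r = -12.4 − (-9.9) = -2.5
x=4: ŷ = -12 + 0.7·4 = -9.2; r = -11.7 − (-9.2) = -2.5
x=7: ŷ = -12 + 0.7·7 = -7.1; r = -8.1 − (-7.1) = -1
x=8: ŷ = -12 + 0.7·8 = -6.4; r = -3.9 − (-6.4) = 2.5
x=11: ŷ = -12 + 0.7·11 = -4.3; r = -4.3 − (-4.3) = 0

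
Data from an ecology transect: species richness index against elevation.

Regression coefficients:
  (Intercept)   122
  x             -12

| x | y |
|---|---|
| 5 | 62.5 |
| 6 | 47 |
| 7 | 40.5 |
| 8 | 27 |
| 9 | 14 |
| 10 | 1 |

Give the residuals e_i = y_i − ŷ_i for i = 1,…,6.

x=5: ŷ = 122 − 12·5 = 62; e = 62.5 − 62 = 0.5
x=6: ŷ = 122 − 12·6 = 50; e = 47 − 50 = -3
x=7: ŷ = 122 − 12·7 = 38; e = 40.5 − 38 = 2.5
x=8: ŷ = 122 − 12·8 = 26; e = 27 − 26 = 1
x=9: ŷ = 122 − 12·9 = 14; e = 14 − 14 = 0
x=10: ŷ = 122 − 12·10 = 2; e = 1 − 2 = -1

0.5, -3, 2.5, 1, 0, -1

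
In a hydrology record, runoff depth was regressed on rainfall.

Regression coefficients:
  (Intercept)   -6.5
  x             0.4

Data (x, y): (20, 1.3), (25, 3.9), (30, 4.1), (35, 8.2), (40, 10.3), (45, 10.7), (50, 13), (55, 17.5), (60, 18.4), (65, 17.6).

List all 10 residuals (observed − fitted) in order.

-0.2, 0.4, -1.4, 0.7, 0.8, -0.8, -0.5, 2, 0.9, -1.9

x=20: ŷ = -6.5 + 0.4·20 = 1.5; e = 1.3 − 1.5 = -0.2
x=25: ŷ = -6.5 + 0.4·25 = 3.5; e = 3.9 − 3.5 = 0.4
x=30: ŷ = -6.5 + 0.4·30 = 5.5; e = 4.1 − 5.5 = -1.4
x=35: ŷ = -6.5 + 0.4·35 = 7.5; e = 8.2 − 7.5 = 0.7
x=40: ŷ = -6.5 + 0.4·40 = 9.5; e = 10.3 − 9.5 = 0.8
x=45: ŷ = -6.5 + 0.4·45 = 11.5; e = 10.7 − 11.5 = -0.8
x=50: ŷ = -6.5 + 0.4·50 = 13.5; e = 13 − 13.5 = -0.5
x=55: ŷ = -6.5 + 0.4·55 = 15.5; e = 17.5 − 15.5 = 2
x=60: ŷ = -6.5 + 0.4·60 = 17.5; e = 18.4 − 17.5 = 0.9
x=65: ŷ = -6.5 + 0.4·65 = 19.5; e = 17.6 − 19.5 = -1.9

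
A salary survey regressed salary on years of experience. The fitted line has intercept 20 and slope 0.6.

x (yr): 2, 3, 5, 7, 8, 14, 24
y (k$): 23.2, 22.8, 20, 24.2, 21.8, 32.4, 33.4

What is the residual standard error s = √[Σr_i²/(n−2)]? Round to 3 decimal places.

x=2: ŷ = 20 + 0.6·2 = 21.2; r = 23.2 − 21.2 = 2
x=3: ŷ = 20 + 0.6·3 = 21.8; r = 22.8 − 21.8 = 1
x=5: ŷ = 20 + 0.6·5 = 23; r = 20 − 23 = -3
x=7: ŷ = 20 + 0.6·7 = 24.2; r = 24.2 − 24.2 = 0
x=8: ŷ = 20 + 0.6·8 = 24.8; r = 21.8 − 24.8 = -3
x=14: ŷ = 20 + 0.6·14 = 28.4; r = 32.4 − 28.4 = 4
x=24: ŷ = 20 + 0.6·24 = 34.4; r = 33.4 − 34.4 = -1
SSE = 4 + 1 + 9 + 0 + 9 + 16 + 1 = 40
s = √(40/5) = √8 ≈ 2.828

s = 2.828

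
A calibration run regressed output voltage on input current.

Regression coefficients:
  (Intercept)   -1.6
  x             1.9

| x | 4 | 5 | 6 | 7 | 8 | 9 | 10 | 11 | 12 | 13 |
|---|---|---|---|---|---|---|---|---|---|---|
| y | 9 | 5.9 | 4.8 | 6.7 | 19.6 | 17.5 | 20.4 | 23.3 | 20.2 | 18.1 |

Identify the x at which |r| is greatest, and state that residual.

x = 8, r = 6

x=4: ŷ = -1.6 + 1.9·4 = 6; r = 9 − 6 = 3
x=5: ŷ = -1.6 + 1.9·5 = 7.9; r = 5.9 − 7.9 = -2
x=6: ŷ = -1.6 + 1.9·6 = 9.8; r = 4.8 − 9.8 = -5
x=7: ŷ = -1.6 + 1.9·7 = 11.7; r = 6.7 − 11.7 = -5
x=8: ŷ = -1.6 + 1.9·8 = 13.6; r = 19.6 − 13.6 = 6
x=9: ŷ = -1.6 + 1.9·9 = 15.5; r = 17.5 − 15.5 = 2
x=10: ŷ = -1.6 + 1.9·10 = 17.4; r = 20.4 − 17.4 = 3
x=11: ŷ = -1.6 + 1.9·11 = 19.3; r = 23.3 − 19.3 = 4
x=12: ŷ = -1.6 + 1.9·12 = 21.2; r = 20.2 − 21.2 = -1
x=13: ŷ = -1.6 + 1.9·13 = 23.1; r = 18.1 − 23.1 = -5
Largest |r| is 6 at x = 8, residual 6.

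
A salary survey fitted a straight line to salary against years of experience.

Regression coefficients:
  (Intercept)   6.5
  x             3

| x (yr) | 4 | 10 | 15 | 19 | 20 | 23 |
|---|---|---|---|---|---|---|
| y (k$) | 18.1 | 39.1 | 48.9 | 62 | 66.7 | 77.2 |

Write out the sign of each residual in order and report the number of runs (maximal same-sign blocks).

x=4: ŷ = 6.5 + 3·4 = 18.5; e = 18.1 − 18.5 = -0.4
x=10: ŷ = 6.5 + 3·10 = 36.5; e = 39.1 − 36.5 = 2.6
x=15: ŷ = 6.5 + 3·15 = 51.5; e = 48.9 − 51.5 = -2.6
x=19: ŷ = 6.5 + 3·19 = 63.5; e = 62 − 63.5 = -1.5
x=20: ŷ = 6.5 + 3·20 = 66.5; e = 66.7 − 66.5 = 0.2
x=23: ŷ = 6.5 + 3·23 = 75.5; e = 77.2 − 75.5 = 1.7
Signs: − + − − + +
Runs: −×1, +×1, −×2, +×2 → 4

4 runs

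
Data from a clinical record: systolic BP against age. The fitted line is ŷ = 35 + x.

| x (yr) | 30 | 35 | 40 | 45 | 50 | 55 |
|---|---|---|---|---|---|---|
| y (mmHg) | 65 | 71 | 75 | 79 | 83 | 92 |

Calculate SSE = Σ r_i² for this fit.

SSE = 10

x=30: ŷ = 35 + 30 = 65; r = 65 − 65 = 0
x=35: ŷ = 35 + 35 = 70; r = 71 − 70 = 1
x=40: ŷ = 35 + 40 = 75; r = 75 − 75 = 0
x=45: ŷ = 35 + 45 = 80; r = 79 − 80 = -1
x=50: ŷ = 35 + 50 = 85; r = 83 − 85 = -2
x=55: ŷ = 35 + 55 = 90; r = 92 − 90 = 2
SSE = 0 + 1 + 0 + 1 + 4 + 4 = 10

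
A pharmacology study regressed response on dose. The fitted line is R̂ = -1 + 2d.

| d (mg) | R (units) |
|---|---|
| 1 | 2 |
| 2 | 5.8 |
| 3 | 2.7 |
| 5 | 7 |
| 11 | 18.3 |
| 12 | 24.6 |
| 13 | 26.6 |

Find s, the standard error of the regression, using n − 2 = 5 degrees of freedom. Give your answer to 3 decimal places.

d=1: R̂ = -1 + 2·1 = 1; e = 2 − 1 = 1
d=2: R̂ = -1 + 2·2 = 3; e = 5.8 − 3 = 2.8
d=3: R̂ = -1 + 2·3 = 5; e = 2.7 − 5 = -2.3
d=5: R̂ = -1 + 2·5 = 9; e = 7 − 9 = -2
d=11: R̂ = -1 + 2·11 = 21; e = 18.3 − 21 = -2.7
d=12: R̂ = -1 + 2·12 = 23; e = 24.6 − 23 = 1.6
d=13: R̂ = -1 + 2·13 = 25; e = 26.6 − 25 = 1.6
SSE = 1 + 7.84 + 5.29 + 4 + 7.29 + 2.56 + 2.56 = 30.54
s = √(30.54/5) = √6.108 ≈ 2.471

s = 2.471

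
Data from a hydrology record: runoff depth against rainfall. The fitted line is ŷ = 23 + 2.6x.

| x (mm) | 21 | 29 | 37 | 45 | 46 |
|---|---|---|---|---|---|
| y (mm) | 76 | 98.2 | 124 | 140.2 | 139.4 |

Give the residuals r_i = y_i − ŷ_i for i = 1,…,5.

-1.6, -0.2, 4.8, 0.2, -3.2

x=21: ŷ = 23 + 2.6·21 = 77.6; r = 76 − 77.6 = -1.6
x=29: ŷ = 23 + 2.6·29 = 98.4; r = 98.2 − 98.4 = -0.2
x=37: ŷ = 23 + 2.6·37 = 119.2; r = 124 − 119.2 = 4.8
x=45: ŷ = 23 + 2.6·45 = 140; r = 140.2 − 140 = 0.2
x=46: ŷ = 23 + 2.6·46 = 142.6; r = 139.4 − 142.6 = -3.2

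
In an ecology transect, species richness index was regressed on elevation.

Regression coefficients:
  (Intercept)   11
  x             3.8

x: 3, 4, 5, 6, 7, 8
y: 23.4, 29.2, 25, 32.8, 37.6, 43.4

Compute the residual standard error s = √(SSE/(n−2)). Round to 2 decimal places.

x=3: ŷ = 11 + 3.8·3 = 22.4; r = 23.4 − 22.4 = 1
x=4: ŷ = 11 + 3.8·4 = 26.2; r = 29.2 − 26.2 = 3
x=5: ŷ = 11 + 3.8·5 = 30; r = 25 − 30 = -5
x=6: ŷ = 11 + 3.8·6 = 33.8; r = 32.8 − 33.8 = -1
x=7: ŷ = 11 + 3.8·7 = 37.6; r = 37.6 − 37.6 = 0
x=8: ŷ = 11 + 3.8·8 = 41.4; r = 43.4 − 41.4 = 2
SSE = 1 + 9 + 25 + 1 + 0 + 4 = 40
s = √(40/4) = √10 ≈ 3.16

s = 3.16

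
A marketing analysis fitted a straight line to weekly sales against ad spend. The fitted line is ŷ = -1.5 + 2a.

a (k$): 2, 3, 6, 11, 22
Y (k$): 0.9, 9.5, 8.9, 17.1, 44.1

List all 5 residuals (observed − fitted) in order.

a=2: ŷ = -1.5 + 2·2 = 2.5; e = 0.9 − 2.5 = -1.6
a=3: ŷ = -1.5 + 2·3 = 4.5; e = 9.5 − 4.5 = 5
a=6: ŷ = -1.5 + 2·6 = 10.5; e = 8.9 − 10.5 = -1.6
a=11: ŷ = -1.5 + 2·11 = 20.5; e = 17.1 − 20.5 = -3.4
a=22: ŷ = -1.5 + 2·22 = 42.5; e = 44.1 − 42.5 = 1.6

-1.6, 5, -1.6, -3.4, 1.6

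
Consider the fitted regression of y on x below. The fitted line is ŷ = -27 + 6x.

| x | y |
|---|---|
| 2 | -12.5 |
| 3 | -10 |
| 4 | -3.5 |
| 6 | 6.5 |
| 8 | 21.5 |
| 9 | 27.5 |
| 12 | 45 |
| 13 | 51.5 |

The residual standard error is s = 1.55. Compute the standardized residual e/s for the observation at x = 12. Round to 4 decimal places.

0.0000

ŷ = -27 + 6·12 = 45
e = 45 − 45 = 0
e/s = 0 / 1.55 = 0.0000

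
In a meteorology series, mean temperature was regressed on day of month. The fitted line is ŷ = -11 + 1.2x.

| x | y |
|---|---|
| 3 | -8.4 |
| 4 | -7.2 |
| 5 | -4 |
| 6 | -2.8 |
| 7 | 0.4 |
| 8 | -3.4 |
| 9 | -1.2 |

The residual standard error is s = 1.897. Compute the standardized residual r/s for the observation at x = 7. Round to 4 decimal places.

ŷ = -11 + 1.2·7 = -2.6
r = 0.4 − (-2.6) = 3
r/s = 3 / 1.897 = 1.5814

1.5814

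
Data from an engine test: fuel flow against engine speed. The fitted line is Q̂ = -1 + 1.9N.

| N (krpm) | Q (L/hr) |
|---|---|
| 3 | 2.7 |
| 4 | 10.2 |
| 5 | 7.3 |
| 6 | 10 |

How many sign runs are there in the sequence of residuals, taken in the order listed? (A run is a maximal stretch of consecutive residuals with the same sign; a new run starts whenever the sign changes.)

N=3: Q̂ = -1 + 1.9·3 = 4.7; e = 2.7 − 4.7 = -2
N=4: Q̂ = -1 + 1.9·4 = 6.6; e = 10.2 − 6.6 = 3.6
N=5: Q̂ = -1 + 1.9·5 = 8.5; e = 7.3 − 8.5 = -1.2
N=6: Q̂ = -1 + 1.9·6 = 10.4; e = 10 − 10.4 = -0.4
Signs: − + − −
Runs: −×1, +×1, −×2 → 3

3 runs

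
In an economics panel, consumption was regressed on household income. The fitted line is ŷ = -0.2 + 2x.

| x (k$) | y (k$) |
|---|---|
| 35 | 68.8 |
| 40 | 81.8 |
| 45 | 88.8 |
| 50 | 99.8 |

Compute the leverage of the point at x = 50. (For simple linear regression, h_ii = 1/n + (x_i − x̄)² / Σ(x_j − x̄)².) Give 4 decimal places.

h = 0.7000

x̄ = (35 + 40 + 45 + 50)/4 = 42.5
Σ(x − x̄)² = 56.25 + 6.25 + 6.25 + 56.25 = 125
h = 1/4 + (7.5)²/125 = 0.25 + 0.45 = 0.7000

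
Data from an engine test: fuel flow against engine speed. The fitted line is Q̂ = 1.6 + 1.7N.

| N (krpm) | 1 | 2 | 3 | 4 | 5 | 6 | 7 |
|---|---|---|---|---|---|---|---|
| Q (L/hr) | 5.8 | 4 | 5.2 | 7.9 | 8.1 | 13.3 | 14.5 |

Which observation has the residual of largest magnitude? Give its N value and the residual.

N = 1, e = 2.5

N=1: Q̂ = 1.6 + 1.7·1 = 3.3; e = 5.8 − 3.3 = 2.5
N=2: Q̂ = 1.6 + 1.7·2 = 5; e = 4 − 5 = -1
N=3: Q̂ = 1.6 + 1.7·3 = 6.7; e = 5.2 − 6.7 = -1.5
N=4: Q̂ = 1.6 + 1.7·4 = 8.4; e = 7.9 − 8.4 = -0.5
N=5: Q̂ = 1.6 + 1.7·5 = 10.1; e = 8.1 − 10.1 = -2
N=6: Q̂ = 1.6 + 1.7·6 = 11.8; e = 13.3 − 11.8 = 1.5
N=7: Q̂ = 1.6 + 1.7·7 = 13.5; e = 14.5 − 13.5 = 1
Largest |e| is 2.5 at N = 1, residual 2.5.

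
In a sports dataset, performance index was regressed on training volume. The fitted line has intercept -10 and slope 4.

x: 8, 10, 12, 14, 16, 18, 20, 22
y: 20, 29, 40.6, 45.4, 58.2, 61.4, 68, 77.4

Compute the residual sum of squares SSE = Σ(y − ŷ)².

x=8: ŷ = -10 + 4·8 = 22; e = 20 − 22 = -2
x=10: ŷ = -10 + 4·10 = 30; e = 29 − 30 = -1
x=12: ŷ = -10 + 4·12 = 38; e = 40.6 − 38 = 2.6
x=14: ŷ = -10 + 4·14 = 46; e = 45.4 − 46 = -0.6
x=16: ŷ = -10 + 4·16 = 54; e = 58.2 − 54 = 4.2
x=18: ŷ = -10 + 4·18 = 62; e = 61.4 − 62 = -0.6
x=20: ŷ = -10 + 4·20 = 70; e = 68 − 70 = -2
x=22: ŷ = -10 + 4·22 = 78; e = 77.4 − 78 = -0.6
SSE = 4 + 1 + 6.76 + 0.36 + 17.64 + 0.36 + 4 + 0.36 = 34.48

SSE = 34.48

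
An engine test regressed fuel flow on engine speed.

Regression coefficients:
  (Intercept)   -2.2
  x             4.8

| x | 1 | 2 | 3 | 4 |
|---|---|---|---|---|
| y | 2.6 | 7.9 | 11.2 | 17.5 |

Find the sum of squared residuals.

x=1: ŷ = -2.2 + 4.8·1 = 2.6; r = 2.6 − 2.6 = 0
x=2: ŷ = -2.2 + 4.8·2 = 7.4; r = 7.9 − 7.4 = 0.5
x=3: ŷ = -2.2 + 4.8·3 = 12.2; r = 11.2 − 12.2 = -1
x=4: ŷ = -2.2 + 4.8·4 = 17; r = 17.5 − 17 = 0.5
SSE = 0 + 0.25 + 1 + 0.25 = 1.5

SSE = 1.5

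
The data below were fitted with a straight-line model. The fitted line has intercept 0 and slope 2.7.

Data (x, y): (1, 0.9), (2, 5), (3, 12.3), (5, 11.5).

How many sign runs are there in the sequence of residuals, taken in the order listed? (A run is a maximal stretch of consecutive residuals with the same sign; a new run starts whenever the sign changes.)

x=1: ŷ = 2.7·1 = 2.7; r = 0.9 − 2.7 = -1.8
x=2: ŷ = 2.7·2 = 5.4; r = 5 − 5.4 = -0.4
x=3: ŷ = 2.7·3 = 8.1; r = 12.3 − 8.1 = 4.2
x=5: ŷ = 2.7·5 = 13.5; r = 11.5 − 13.5 = -2
Signs: − − + −
Runs: −×2, +×1, −×1 → 3

3 runs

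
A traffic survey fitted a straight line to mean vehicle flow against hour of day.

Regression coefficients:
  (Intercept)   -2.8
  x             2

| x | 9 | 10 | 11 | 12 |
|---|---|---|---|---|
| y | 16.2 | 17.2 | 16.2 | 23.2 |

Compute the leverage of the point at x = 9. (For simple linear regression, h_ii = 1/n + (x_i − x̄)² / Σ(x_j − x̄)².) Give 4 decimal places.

x̄ = (9 + 10 + 11 + 12)/4 = 10.5
Σ(x − x̄)² = 2.25 + 0.25 + 0.25 + 2.25 = 5
h = 1/4 + (-1.5)²/5 = 0.25 + 0.45 = 0.7000

h = 0.7000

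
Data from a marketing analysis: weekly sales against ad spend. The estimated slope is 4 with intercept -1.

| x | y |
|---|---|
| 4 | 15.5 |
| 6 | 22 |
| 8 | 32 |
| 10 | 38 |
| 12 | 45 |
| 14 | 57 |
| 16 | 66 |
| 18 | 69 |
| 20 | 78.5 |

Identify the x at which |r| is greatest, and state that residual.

x=4: ŷ = -1 + 4·4 = 15; r = 15.5 − 15 = 0.5
x=6: ŷ = -1 + 4·6 = 23; r = 22 − 23 = -1
x=8: ŷ = -1 + 4·8 = 31; r = 32 − 31 = 1
x=10: ŷ = -1 + 4·10 = 39; r = 38 − 39 = -1
x=12: ŷ = -1 + 4·12 = 47; r = 45 − 47 = -2
x=14: ŷ = -1 + 4·14 = 55; r = 57 − 55 = 2
x=16: ŷ = -1 + 4·16 = 63; r = 66 − 63 = 3
x=18: ŷ = -1 + 4·18 = 71; r = 69 − 71 = -2
x=20: ŷ = -1 + 4·20 = 79; r = 78.5 − 79 = -0.5
Largest |r| is 3 at x = 16, residual 3.

x = 16, r = 3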